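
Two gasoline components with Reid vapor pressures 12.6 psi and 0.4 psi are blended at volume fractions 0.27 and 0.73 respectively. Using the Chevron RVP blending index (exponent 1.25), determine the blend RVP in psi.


Chevron index: RVP_blend = (sum xi*RVPi^1.25)^(1/1.25)
RVP^1.25 terms: 0.27 * 12.6^1.25 + 0.73 * 0.4^1.25 = 6.64176
RVP_blend = 6.64176^(1/1.25) = 4.548

4.548 psi


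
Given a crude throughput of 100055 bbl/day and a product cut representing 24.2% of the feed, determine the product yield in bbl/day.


Crude throughput = 100055 bbl/day
Fraction yield = 24.2%
yield = throughput * fraction / 100
yield = 100055 * 24.2 / 100 = 24213.31

24213.31 bbl/day


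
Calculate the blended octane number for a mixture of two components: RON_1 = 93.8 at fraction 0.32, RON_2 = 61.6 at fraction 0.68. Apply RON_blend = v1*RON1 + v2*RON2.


Linear blending: RON_blend = sum(vi * RONi)
Contribution 1: 0.32 * 93.8 = 30.016
Contribution 2: 0.68 * 61.6 = 41.888
RON_blend = 30.016 + 41.888 = 71.904

71.904


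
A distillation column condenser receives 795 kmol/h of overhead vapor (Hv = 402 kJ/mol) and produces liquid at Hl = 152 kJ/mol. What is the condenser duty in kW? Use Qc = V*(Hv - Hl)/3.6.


Qc = 795 * (402 - 152) / 3.6 = 795 * 250 / 3.6 = 55210

55210 kW


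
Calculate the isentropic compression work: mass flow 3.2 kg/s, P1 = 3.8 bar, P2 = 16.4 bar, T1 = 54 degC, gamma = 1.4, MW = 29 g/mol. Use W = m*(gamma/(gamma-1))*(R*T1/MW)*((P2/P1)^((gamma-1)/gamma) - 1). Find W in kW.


Isentropic work: W = m*(gamma/(gamma-1))*(R*T1/MW)*((P2/P1)^((gamma-1)/gamma) - 1)
T1 = 54 + 273.15 = 327.15 K
Pressure ratio = 16.4 / 3.8 = 4.31579
Exponent = (1.4 - 1)/1.4 = 0.285714
(P2/P1)^exp - 1 = 4.31579^0.285714 - 1 = 0.518608
W = 3.2 * 1.4 / 0.4 * 8.314 * 327.15 / 29 * 0.518608 = 544.8

544.8 kW


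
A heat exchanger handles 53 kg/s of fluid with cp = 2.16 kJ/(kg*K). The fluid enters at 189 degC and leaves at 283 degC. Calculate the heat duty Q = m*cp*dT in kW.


Q = m_dot * cp * delta_T
delta_T = 283 - 189 = 94 K
Q = 53 * 2.16 * 94
= 114.48 * 94
= 10761.12 kW

10761.12 kW


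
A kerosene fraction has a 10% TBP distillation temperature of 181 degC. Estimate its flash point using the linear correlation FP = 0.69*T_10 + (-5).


FP = 0.69 * 181 + (-5) = 119.89

119.89 degC


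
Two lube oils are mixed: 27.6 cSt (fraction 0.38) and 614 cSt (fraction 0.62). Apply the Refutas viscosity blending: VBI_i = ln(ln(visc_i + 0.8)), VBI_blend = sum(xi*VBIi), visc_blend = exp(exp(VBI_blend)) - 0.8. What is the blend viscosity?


Refutas method: VBN_i = 14.534*ln(ln(visc_i + 0.8)) + 10.975, blended linearly by mass fraction; since VBN is linear in VBI_i = ln(ln(visc_i + 0.8)) and the fractions sum to 1, blend VBI directly: visc = exp(exp(VBI_blend)) - 0.8
VBI_1 = ln(ln(27.6 + 0.8)) = 1.20788
VBI_2 = ln(ln(614 + 0.8)) = 1.85962
VBI_blend = 0.38 * 1.20788 + 0.62 * 1.85962 = 1.61196
visc_blend = exp(exp(1.61196)) - 0.8 = 149.5

149.5 cSt


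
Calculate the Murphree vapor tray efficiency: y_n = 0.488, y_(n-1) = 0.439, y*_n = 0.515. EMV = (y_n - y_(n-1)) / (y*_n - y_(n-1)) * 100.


Murphree vapor efficiency: EMV = (y_n - y_(n-1)) / (y*_n - y_(n-1)) * 100
EMV = (0.488 - 0.439) / (0.515 - 0.439) * 100 = 0.049 / 0.076 * 100 = 64.47

64.47 %


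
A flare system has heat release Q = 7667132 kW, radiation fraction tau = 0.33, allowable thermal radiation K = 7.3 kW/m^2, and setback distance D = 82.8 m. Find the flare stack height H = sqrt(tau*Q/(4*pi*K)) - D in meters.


tau*Q/(4*pi*K) = 0.33 * 7667132 / (4 * pi * 7.3) = 27581.3
sqrt(27581.3) = 166.076
H = 166.076 - 82.8 = 83.28

83.28 m


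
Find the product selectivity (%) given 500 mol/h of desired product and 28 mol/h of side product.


Selectivity = desired / (desired + undesired) * 100
Total products = 500 + 28 = 528 mol/h
S = 500 / 528 * 100
= 0.9470 * 100
= 94.70 %

94.70 %


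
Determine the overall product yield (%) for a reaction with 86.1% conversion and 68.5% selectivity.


Overall yield = conversion (%) * selectivity (%) / 100
Conversion = 86.1%, Selectivity = 68.5%
Y = 86.1 * 68.5 / 100
= 58.9785 %

58.9785 %


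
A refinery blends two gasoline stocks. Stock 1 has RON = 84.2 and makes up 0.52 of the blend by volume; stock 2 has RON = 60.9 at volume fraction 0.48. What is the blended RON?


Linear blending: RON_blend = sum(vi * RONi)
Contribution 1: 0.52 * 84.2 = 43.784
Contribution 2: 0.48 * 60.9 = 29.232
RON_blend = 43.784 + 29.232 = 73.016

73.016


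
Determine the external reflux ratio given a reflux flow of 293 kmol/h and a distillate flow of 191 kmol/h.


Reflux ratio definition: R = L / D (liquid returned / distillate withdrawn)
L = 293 kmol/h, D = 191 kmol/h
R = 293 / 191 = 1.534

1.534


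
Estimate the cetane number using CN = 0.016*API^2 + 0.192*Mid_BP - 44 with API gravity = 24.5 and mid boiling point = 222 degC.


CN = 0.016 * 24.5^2 + 0.192 * 222 - 44
CN = 9.604 + 42.624 - 44 = 8.228

8.228


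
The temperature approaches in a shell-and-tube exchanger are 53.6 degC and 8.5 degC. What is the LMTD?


LMTD = (dT1 - dT2) / ln(dT1/dT2)
= (53.6 - 8.5) / ln(53.6 / 8.5) = 45.1 / 1.84148 = 24.49

24.49 degC


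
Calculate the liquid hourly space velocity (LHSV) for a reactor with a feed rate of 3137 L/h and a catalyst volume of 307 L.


LHSV = volumetric feed rate / catalyst volume
= 3137 L/h / 307 L
= 10.22 h^-1

10.22 h^-1


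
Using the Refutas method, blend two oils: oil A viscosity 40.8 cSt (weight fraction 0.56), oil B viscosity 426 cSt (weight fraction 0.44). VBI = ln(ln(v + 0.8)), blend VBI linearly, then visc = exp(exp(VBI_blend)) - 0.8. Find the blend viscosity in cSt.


Refutas method: VBN_i = 14.534*ln(ln(visc_i + 0.8)) + 10.975, blended linearly by mass fraction; since VBN is linear in VBI_i = ln(ln(visc_i + 0.8)) and the fractions sum to 1, blend VBI directly: visc = exp(exp(VBI_blend)) - 0.8
VBI_1 = ln(ln(40.8 + 0.8)) = 1.3159
VBI_2 = ln(ln(426 + 0.8)) = 1.8011
VBI_blend = 0.56 * 1.3159 + 0.44 * 1.8011 = 1.52939
visc_blend = exp(exp(1.52939)) - 0.8 = 100.2

100.2 cSt


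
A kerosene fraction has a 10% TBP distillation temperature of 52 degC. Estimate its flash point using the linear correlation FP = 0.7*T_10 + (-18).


FP = 0.7 * 52 + (-18) = 18.4

18.4 degC


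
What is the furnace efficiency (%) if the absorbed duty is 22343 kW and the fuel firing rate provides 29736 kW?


Furnace efficiency = Q_absorbed / Q_fuel * 100
= 22343 / 29736 * 100 = 75.14

75.14 %


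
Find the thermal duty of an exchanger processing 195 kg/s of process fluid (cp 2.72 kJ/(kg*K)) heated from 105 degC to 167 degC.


Q = m_dot * cp * delta_T
delta_T = 167 - 105 = 62 K
Q = 195 * 2.72 * 62
= 530.4 * 62
= 32884.8 kW

32884.8 kW


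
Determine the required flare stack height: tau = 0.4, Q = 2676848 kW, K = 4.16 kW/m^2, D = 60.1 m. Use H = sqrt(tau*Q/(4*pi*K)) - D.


tau*Q/(4*pi*K) = 0.4 * 2676848 / (4 * pi * 4.16) = 20482.4
sqrt(20482.4) = 143.117
H = 143.117 - 60.1 = 83.02

83.02 m


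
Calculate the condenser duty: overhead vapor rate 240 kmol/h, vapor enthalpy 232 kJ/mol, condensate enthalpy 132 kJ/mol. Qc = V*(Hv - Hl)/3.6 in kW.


Qc = 240 * (232 - 132) / 3.6 = 240 * 100 / 3.6 = 6667

6667 kW


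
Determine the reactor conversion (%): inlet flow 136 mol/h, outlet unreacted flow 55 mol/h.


X = (F_in - F_out) / F_in * 100
Moles reacted = 136 - 55 = 81
X = 81 / 136 * 100
= 0.5956 * 100
= 59.56 %

59.56 %


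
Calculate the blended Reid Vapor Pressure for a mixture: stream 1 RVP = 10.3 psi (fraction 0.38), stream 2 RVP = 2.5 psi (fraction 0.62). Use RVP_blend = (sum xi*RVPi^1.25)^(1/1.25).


Chevron index: RVP_blend = (sum xi*RVPi^1.25)^(1/1.25)
RVP^1.25 terms: 0.38 * 10.3^1.25 + 0.62 * 2.5^1.25 = 8.96083
RVP_blend = 8.96083^(1/1.25) = 5.779

5.779 psi


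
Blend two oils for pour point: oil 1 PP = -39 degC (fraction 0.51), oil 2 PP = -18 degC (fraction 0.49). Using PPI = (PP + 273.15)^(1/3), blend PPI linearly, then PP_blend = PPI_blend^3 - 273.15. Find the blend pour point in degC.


PPI_1 = (-39 + 273.15)^(1/3) = 6.163557
PPI_2 = (-18 + 273.15)^(1/3) = 6.342569
PPI_blend = 0.51 * 6.163557 + 0.49 * 6.342569 = 6.251273
PP_blend = 6.251273^3 - 273.15 = 244.2898 - 273.15 = -28.86

-28.86 degC


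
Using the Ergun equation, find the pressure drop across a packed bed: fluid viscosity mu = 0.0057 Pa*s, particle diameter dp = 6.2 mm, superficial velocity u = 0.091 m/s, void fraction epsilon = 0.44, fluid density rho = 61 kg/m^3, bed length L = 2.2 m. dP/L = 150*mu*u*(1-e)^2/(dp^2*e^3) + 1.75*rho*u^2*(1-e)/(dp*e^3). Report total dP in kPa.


dp = 6.2 mm = 0.0062 m
Viscous term = 150*0.0057*0.091*(1-0.44)^2 / (0.0062^2*0.44^3) = 7451.47
Inertial term = 1.75*61*0.091^2*(1-0.44) / (0.0062*0.44^3) = 937.322
dP/L = 7451.47 + 937.322 = 8388.79 Pa/m
dP = 8388.79 * 2.2 / 1000 = 18.46 kPa

18.46 kPa


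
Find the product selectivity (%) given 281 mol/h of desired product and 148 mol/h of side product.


Selectivity = desired / (desired + undesired) * 100
Total products = 281 + 148 = 429 mol/h
S = 281 / 429 * 100
= 0.6550 * 100
= 65.50 %

65.50 %


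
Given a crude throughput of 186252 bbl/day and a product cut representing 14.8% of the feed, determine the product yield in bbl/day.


Crude throughput = 186252 bbl/day
Fraction yield = 14.8%
yield = throughput * fraction / 100
yield = 186252 * 14.8 / 100 = 27565.296

27565.296 bbl/day


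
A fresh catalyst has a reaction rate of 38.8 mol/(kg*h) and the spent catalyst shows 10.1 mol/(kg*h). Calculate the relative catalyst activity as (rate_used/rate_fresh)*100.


Activity (%) = (rate_used / rate_fresh) * 100
rate_used = 10.1, rate_fresh = 38.8
= (10.1 / 38.8) * 100
= 0.2603 * 100 = 26.03

26.03 %


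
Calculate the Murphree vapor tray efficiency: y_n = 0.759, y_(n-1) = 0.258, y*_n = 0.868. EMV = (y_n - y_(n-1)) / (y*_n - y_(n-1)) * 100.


Murphree vapor efficiency: EMV = (y_n - y_(n-1)) / (y*_n - y_(n-1)) * 100
EMV = (0.759 - 0.258) / (0.868 - 0.258) * 100 = 0.501 / 0.61 * 100 = 82.13

82.13 %


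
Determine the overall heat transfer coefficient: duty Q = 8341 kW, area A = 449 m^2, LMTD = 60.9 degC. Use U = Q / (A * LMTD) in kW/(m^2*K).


From Q = U*A*LMTD, U = Q / (A * LMTD)
U = 8341 / (449 * 60.9) = 8341 / 27344.1 = 0.3050

0.3050 kW/(m^2*K)


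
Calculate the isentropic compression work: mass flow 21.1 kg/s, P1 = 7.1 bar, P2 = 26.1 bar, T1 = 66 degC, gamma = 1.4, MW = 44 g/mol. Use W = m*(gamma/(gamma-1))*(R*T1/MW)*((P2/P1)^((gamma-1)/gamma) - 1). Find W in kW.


Isentropic work: W = m*(gamma/(gamma-1))*(R*T1/MW)*((P2/P1)^((gamma-1)/gamma) - 1)
T1 = 66 + 273.15 = 339.15 K
Pressure ratio = 26.1 / 7.1 = 3.67606
Exponent = (1.4 - 1)/1.4 = 0.285714
(P2/P1)^exp - 1 = 3.67606^0.285714 - 1 = 0.450567
W = 21.1 * 1.4 / 0.4 * 8.314 * 339.15 / 44 * 0.450567 = 2132

2132 kW


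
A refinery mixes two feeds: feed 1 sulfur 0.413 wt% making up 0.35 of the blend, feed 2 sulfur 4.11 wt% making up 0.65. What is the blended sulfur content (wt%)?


Linear sulfur blending: S_blend = x1*S1 + x2*S2
Contribution 1: 0.35 * 0.413 = 0.14455 wt%
Contribution 2: 0.65 * 4.11 = 2.6715 wt%
S_blend = 0.14455 + 2.6715 = 2.81605

2.81605 wt%


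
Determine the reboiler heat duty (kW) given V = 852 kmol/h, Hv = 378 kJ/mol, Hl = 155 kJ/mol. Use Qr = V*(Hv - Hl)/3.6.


Qr = 852 * (378 - 155) / 3.6 = 852 * 223 / 3.6 = 52780

52780 kW


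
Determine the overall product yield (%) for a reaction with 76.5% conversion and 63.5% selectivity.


Overall yield = conversion (%) * selectivity (%) / 100
Conversion = 76.5%, Selectivity = 63.5%
Y = 76.5 * 63.5 / 100
= 48.5775 %

48.5775 %


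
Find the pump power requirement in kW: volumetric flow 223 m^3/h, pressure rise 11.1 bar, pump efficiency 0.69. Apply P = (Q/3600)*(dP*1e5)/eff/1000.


Q = 223 / 3600 = 0.0619444 m^3/s
P = 0.0619444 * (11.1 * 1e5) / 0.69 / 1000 = 99.65

99.65 kW


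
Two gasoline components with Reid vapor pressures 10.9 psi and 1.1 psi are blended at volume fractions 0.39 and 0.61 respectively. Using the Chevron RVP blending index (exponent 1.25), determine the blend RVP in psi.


Chevron index: RVP_blend = (sum xi*RVPi^1.25)^(1/1.25)
RVP^1.25 terms: 0.39 * 10.9^1.25 + 0.61 * 1.1^1.25 = 8.41128
RVP_blend = 8.41128^(1/1.25) = 5.494

5.494 psi


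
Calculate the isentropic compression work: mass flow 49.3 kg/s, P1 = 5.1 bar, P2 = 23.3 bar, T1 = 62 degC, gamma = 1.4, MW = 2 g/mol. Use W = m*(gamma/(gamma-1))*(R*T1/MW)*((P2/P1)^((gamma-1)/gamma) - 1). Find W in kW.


Isentropic work: W = m*(gamma/(gamma-1))*(R*T1/MW)*((P2/P1)^((gamma-1)/gamma) - 1)
T1 = 62 + 273.15 = 335.15 K
Pressure ratio = 23.3 / 5.1 = 4.56863
Exponent = (1.4 - 1)/1.4 = 0.285714
(P2/P1)^exp - 1 = 4.56863^0.285714 - 1 = 0.543512
W = 49.3 * 1.4 / 0.4 * 8.314 * 335.15 / 2 * 0.543512 = 130700

130700 kW


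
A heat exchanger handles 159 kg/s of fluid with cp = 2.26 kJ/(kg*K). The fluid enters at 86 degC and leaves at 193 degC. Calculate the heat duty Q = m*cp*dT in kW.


Q = m_dot * cp * delta_T
delta_T = 193 - 86 = 107 K
Q = 159 * 2.26 * 107
= 359.34 * 107
= 38449.38 kW

38449.38 kW


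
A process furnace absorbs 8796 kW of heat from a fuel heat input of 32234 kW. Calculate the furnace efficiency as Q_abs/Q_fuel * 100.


Furnace efficiency = Q_absorbed / Q_fuel * 100
= 8796 / 32234 * 100 = 27.29

27.29 %


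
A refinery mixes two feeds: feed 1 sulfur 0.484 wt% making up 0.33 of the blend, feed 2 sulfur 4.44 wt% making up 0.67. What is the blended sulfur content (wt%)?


Linear sulfur blending: S_blend = x1*S1 + x2*S2
Contribution 1: 0.33 * 0.484 = 0.15972 wt%
Contribution 2: 0.67 * 4.44 = 2.9748 wt%
S_blend = 0.15972 + 2.9748 = 3.13452

3.13452 wt%


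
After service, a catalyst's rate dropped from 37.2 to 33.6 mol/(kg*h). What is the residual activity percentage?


Activity (%) = (rate_used / rate_fresh) * 100
rate_used = 33.6, rate_fresh = 37.2
= (33.6 / 37.2) * 100
= 0.9032 * 100 = 90.32

90.32 %


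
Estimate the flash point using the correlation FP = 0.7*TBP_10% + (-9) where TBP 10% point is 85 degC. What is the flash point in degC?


FP = 0.7 * 85 + (-9) = 50.5

50.5 degC


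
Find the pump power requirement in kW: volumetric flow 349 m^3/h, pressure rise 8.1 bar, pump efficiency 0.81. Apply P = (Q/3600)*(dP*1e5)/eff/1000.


Q = 349 / 3600 = 0.0969444 m^3/s
P = 0.0969444 * (8.1 * 1e5) / 0.81 / 1000 = 96.94

96.94 kW


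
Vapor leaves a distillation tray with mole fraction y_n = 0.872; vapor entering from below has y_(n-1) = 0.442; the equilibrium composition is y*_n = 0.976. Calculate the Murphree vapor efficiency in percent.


Murphree vapor efficiency: EMV = (y_n - y_(n-1)) / (y*_n - y_(n-1)) * 100
EMV = (0.872 - 0.442) / (0.976 - 0.442) * 100 = 0.43 / 0.534 * 100 = 80.52

80.52 %


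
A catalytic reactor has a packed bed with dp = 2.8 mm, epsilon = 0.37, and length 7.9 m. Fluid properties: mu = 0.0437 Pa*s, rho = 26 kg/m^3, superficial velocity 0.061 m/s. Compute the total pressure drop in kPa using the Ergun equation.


dp = 2.8 mm = 0.0028 m
Viscous term = 150*0.0437*0.061*(1-0.37)^2 / (0.0028^2*0.37^3) = 399634
Inertial term = 1.75*26*0.061^2*(1-0.37) / (0.0028*0.37^3) = 752.053
dP/L = 399634 + 752.053 = 400386 Pa/m
dP = 400386 * 7.9 / 1000 = 3163 kPa

3163 kPa


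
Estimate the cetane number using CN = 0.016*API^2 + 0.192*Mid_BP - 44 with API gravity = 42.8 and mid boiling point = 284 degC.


CN = 0.016 * 42.8^2 + 0.192 * 284 - 44
CN = 29.30944 + 54.528 - 44 = 39.83744

39.83744


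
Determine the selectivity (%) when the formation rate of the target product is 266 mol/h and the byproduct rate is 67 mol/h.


Selectivity = desired / (desired + undesired) * 100
Total products = 266 + 67 = 333 mol/h
S = 266 / 333 * 100
= 0.7988 * 100
= 79.88 %

79.88 %


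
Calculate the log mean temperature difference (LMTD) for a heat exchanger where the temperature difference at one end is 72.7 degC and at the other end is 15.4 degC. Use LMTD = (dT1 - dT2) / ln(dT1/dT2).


LMTD = (dT1 - dT2) / ln(dT1/dT2)
= (72.7 - 15.4) / ln(72.7 / 15.4) = 57.3 / 1.55197 = 36.92

36.92 degC


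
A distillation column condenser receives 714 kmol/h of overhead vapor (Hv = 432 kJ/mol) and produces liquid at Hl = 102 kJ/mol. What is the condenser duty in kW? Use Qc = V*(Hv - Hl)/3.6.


Qc = 714 * (432 - 102) / 3.6 = 714 * 330 / 3.6 = 65450

65450 kW


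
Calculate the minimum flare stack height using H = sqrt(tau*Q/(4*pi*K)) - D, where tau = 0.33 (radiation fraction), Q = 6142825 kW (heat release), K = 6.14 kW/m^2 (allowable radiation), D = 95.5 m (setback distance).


tau*Q/(4*pi*K) = 0.33 * 6142825 / (4 * pi * 6.14) = 26272.6
sqrt(26272.6) = 162.088
H = 162.088 - 95.5 = 66.59

66.59 m


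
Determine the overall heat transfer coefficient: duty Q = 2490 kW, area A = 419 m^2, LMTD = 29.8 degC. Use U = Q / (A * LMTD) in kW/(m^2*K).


From Q = U*A*LMTD, U = Q / (A * LMTD)
U = 2490 / (419 * 29.8) = 2490 / 12486.2 = 0.1994

0.1994 kW/(m^2*K)


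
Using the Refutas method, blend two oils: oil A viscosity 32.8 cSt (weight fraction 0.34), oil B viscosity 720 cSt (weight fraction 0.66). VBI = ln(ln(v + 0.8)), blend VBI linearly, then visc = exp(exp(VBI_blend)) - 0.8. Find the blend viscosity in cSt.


Refutas method: VBN_i = 14.534*ln(ln(visc_i + 0.8)) + 10.975, blended linearly by mass fraction; since VBN is linear in VBI_i = ln(ln(visc_i + 0.8)) and the fractions sum to 1, blend VBI directly: visc = exp(exp(VBI_blend)) - 0.8
VBI_1 = ln(ln(32.8 + 0.8)) = 1.2569
VBI_2 = ln(ln(720 + 0.8)) = 1.88409
VBI_blend = 0.34 * 1.2569 + 0.66 * 1.88409 = 1.67085
visc_blend = exp(exp(1.67085)) - 0.8 = 202.9

202.9 cSt


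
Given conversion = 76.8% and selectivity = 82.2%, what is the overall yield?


Overall yield = conversion (%) * selectivity (%) / 100
Conversion = 76.8%, Selectivity = 82.2%
Y = 76.8 * 82.2 / 100
= 63.1296 %

63.1296 %


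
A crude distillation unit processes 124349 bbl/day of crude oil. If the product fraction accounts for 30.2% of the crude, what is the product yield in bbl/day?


Crude throughput = 124349 bbl/day
Fraction yield = 30.2%
yield = throughput * fraction / 100
yield = 124349 * 30.2 / 100 = 37553.398

37553.398 bbl/day


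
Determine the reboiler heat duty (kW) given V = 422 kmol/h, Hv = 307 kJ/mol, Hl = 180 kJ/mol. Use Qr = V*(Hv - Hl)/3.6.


Qr = 422 * (307 - 180) / 3.6 = 422 * 127 / 3.6 = 14890

14890 kW


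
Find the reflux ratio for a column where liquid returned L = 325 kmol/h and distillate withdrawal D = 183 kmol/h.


Reflux ratio definition: R = L / D (liquid returned / distillate withdrawn)
L = 325 kmol/h, D = 183 kmol/h
R = 325 / 183 = 1.776

1.776


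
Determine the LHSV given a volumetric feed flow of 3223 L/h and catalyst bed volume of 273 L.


LHSV = volumetric feed rate / catalyst volume
= 3223 L/h / 273 L
= 11.81 h^-1

11.81 h^-1


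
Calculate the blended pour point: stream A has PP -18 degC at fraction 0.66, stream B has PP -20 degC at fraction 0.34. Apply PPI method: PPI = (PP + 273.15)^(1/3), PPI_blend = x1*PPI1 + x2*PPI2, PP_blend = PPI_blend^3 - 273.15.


PPI_1 = (-18 + 273.15)^(1/3) = 6.342569
PPI_2 = (-20 + 273.15)^(1/3) = 6.325953
PPI_blend = 0.66 * 6.342569 + 0.34 * 6.325953 = 6.33692
PP_blend = 6.33692^3 - 273.15 = 254.4689 - 273.15 = -18.68

-18.68 degC


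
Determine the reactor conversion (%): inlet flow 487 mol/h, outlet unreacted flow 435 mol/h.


X = (F_in - F_out) / F_in * 100
Moles reacted = 487 - 435 = 52
X = 52 / 487 * 100
= 0.1068 * 100
= 10.68 %

10.68 %


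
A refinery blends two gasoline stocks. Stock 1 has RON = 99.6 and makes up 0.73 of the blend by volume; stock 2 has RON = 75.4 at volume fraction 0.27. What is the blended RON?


Linear blending: RON_blend = sum(vi * RONi)
Contribution 1: 0.73 * 99.6 = 72.708
Contribution 2: 0.27 * 75.4 = 20.358
RON_blend = 72.708 + 20.358 = 93.066

93.066


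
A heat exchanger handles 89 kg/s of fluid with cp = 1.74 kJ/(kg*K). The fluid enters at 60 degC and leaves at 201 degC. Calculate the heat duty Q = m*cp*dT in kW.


Q = m_dot * cp * delta_T
delta_T = 201 - 60 = 141 K
Q = 89 * 1.74 * 141
= 154.86 * 141
= 21835.26 kW

21835.26 kW


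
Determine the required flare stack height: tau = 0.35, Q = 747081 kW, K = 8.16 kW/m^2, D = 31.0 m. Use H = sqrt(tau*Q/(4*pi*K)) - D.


tau*Q/(4*pi*K) = 0.35 * 747081 / (4 * pi * 8.16) = 2549.97
sqrt(2549.97) = 50.4972
H = 50.4972 - 31.0 = 19.50

19.50 m


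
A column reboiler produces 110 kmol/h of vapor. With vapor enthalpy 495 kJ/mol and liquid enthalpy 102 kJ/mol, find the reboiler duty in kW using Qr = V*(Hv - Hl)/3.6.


Qr = 110 * (495 - 102) / 3.6 = 110 * 393 / 3.6 = 12010

12010 kW


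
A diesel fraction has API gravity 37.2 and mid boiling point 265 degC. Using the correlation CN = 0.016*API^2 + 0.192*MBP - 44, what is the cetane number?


CN = 0.016 * 37.2^2 + 0.192 * 265 - 44
CN = 22.14144 + 50.88 - 44 = 29.02144

29.02144


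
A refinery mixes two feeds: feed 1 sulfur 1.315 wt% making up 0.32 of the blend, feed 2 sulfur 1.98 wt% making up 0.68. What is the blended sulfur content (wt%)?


Linear sulfur blending: S_blend = x1*S1 + x2*S2
Contribution 1: 0.32 * 1.315 = 0.4208 wt%
Contribution 2: 0.68 * 1.98 = 1.3464 wt%
S_blend = 0.4208 + 1.3464 = 1.7672

1.7672 wt%


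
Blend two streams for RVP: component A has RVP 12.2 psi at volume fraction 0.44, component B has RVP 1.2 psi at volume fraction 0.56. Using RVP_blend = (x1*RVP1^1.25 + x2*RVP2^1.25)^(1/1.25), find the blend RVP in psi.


Chevron index: RVP_blend = (sum xi*RVPi^1.25)^(1/1.25)
RVP^1.25 terms: 0.44 * 12.2^1.25 + 0.56 * 1.2^1.25 = 10.7357
RVP_blend = 10.7357^(1/1.25) = 6.678

6.678 psi


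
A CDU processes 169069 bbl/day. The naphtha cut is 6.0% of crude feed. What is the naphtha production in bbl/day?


Crude throughput = 169069 bbl/day
Fraction yield = 6.0%
yield = throughput * fraction / 100
yield = 169069 * 6.0 / 100 = 10144.14

10144.14 bbl/day


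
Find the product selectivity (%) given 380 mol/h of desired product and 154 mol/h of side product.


Selectivity = desired / (desired + undesired) * 100
Total products = 380 + 154 = 534 mol/h
S = 380 / 534 * 100
= 0.7116 * 100
= 71.16 %

71.16 %


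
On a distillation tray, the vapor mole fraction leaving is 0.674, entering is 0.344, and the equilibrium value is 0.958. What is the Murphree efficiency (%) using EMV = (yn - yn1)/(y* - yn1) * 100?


Murphree vapor efficiency: EMV = (y_n - y_(n-1)) / (y*_n - y_(n-1)) * 100
EMV = (0.674 - 0.344) / (0.958 - 0.344) * 100 = 0.33 / 0.614 * 100 = 53.75

53.75 %


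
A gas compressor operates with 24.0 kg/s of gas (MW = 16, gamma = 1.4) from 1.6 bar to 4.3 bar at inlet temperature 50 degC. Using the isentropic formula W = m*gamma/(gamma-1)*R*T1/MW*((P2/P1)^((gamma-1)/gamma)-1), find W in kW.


Isentropic work: W = m*(gamma/(gamma-1))*(R*T1/MW)*((P2/P1)^((gamma-1)/gamma) - 1)
T1 = 50 + 273.15 = 323.15 K
Pressure ratio = 4.3 / 1.6 = 2.6875
Exponent = (1.4 - 1)/1.4 = 0.285714
(P2/P1)^exp - 1 = 2.6875^0.285714 - 1 = 0.326389
W = 24.0 * 1.4 / 0.4 * 8.314 * 323.15 / 16 * 0.326389 = 4604

4604 kW


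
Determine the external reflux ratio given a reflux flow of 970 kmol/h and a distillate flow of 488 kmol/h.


Reflux ratio definition: R = L / D (liquid returned / distillate withdrawn)
L = 970 kmol/h, D = 488 kmol/h
R = 970 / 488 = 1.988

1.988


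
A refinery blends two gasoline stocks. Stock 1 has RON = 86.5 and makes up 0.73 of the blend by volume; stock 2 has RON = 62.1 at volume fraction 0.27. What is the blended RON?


Linear blending: RON_blend = sum(vi * RONi)
Contribution 1: 0.73 * 86.5 = 63.145
Contribution 2: 0.27 * 62.1 = 16.767
RON_blend = 63.145 + 16.767 = 79.912

79.912


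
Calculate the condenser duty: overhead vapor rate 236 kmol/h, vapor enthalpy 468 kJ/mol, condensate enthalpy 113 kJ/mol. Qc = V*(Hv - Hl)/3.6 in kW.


Qc = 236 * (468 - 113) / 3.6 = 236 * 355 / 3.6 = 23270

23270 kW


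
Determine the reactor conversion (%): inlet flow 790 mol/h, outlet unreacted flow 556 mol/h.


X = (F_in - F_out) / F_in * 100
Moles reacted = 790 - 556 = 234
X = 234 / 790 * 100
= 0.2962 * 100
= 29.62 %

29.62 %


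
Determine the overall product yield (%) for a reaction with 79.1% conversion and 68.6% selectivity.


Overall yield = conversion (%) * selectivity (%) / 100
Conversion = 79.1%, Selectivity = 68.6%
Y = 79.1 * 68.6 / 100
= 54.2626 %

54.2626 %


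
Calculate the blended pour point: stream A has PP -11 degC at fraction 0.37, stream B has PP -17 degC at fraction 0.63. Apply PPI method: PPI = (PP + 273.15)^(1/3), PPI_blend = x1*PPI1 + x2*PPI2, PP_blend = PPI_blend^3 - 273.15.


PPI_1 = (-11 + 273.15)^(1/3) = 6.400049
PPI_2 = (-17 + 273.15)^(1/3) = 6.350844
PPI_blend = 0.37 * 6.400049 + 0.63 * 6.350844 = 6.36905
PP_blend = 6.36905^3 - 273.15 = 258.3592 - 273.15 = -14.79

-14.79 degC


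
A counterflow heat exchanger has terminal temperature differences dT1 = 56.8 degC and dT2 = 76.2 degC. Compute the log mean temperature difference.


LMTD = (dT1 - dT2) / ln(dT1/dT2)
= (56.8 - 76.2) / ln(56.8 / 76.2) = -19.4 / -0.293825 = 66.03

66.03 degC


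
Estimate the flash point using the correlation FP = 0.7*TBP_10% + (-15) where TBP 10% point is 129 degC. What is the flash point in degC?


FP = 0.7 * 129 + (-15) = 75.3

75.3 degC


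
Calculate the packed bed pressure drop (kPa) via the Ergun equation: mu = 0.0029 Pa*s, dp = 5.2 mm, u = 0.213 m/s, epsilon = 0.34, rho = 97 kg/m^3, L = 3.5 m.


dp = 5.2 mm = 0.0052 m
Viscous term = 150*0.0029*0.213*(1-0.34)^2 / (0.0052^2*0.34^3) = 37976.4
Inertial term = 1.75*97*0.213^2*(1-0.34) / (0.0052*0.34^3) = 24869.8
dP/L = 37976.4 + 24869.8 = 62846.2 Pa/m
dP = 62846.2 * 3.5 / 1000 = 220.0 kPa

220.0 kPa


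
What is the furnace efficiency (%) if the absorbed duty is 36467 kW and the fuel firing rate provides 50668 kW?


Furnace efficiency = Q_absorbed / Q_fuel * 100
= 36467 / 50668 * 100 = 71.97

71.97 %


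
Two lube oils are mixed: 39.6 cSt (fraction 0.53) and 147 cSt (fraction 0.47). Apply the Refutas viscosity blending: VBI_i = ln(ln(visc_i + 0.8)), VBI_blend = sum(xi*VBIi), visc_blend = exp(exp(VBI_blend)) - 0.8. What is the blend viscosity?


Refutas method: VBN_i = 14.534*ln(ln(visc_i + 0.8)) + 10.975, blended linearly by mass fraction; since VBN is linear in VBI_i = ln(ln(visc_i + 0.8)) and the fractions sum to 1, blend VBI directly: visc = exp(exp(VBI_blend)) - 0.8
VBI_1 = ln(ln(39.6 + 0.8)) = 1.30802
VBI_2 = ln(ln(147 + 0.8)) = 1.60861
VBI_blend = 0.53 * 1.30802 + 0.47 * 1.60861 = 1.4493
visc_blend = exp(exp(1.4493)) - 0.8 = 70.02

70.02 cSt


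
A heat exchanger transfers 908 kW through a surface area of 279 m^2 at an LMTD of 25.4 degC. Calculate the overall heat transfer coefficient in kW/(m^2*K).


From Q = U*A*LMTD, U = Q / (A * LMTD)
U = 908 / (279 * 25.4) = 908 / 7086.6 = 0.1281

0.1281 kW/(m^2*K)


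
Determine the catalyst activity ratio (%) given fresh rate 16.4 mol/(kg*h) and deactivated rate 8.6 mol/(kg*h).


Activity (%) = (rate_used / rate_fresh) * 100
rate_used = 8.6, rate_fresh = 16.4
= (8.6 / 16.4) * 100
= 0.5244 * 100 = 52.44

52.44 %


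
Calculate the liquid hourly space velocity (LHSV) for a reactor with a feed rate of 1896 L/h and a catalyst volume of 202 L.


LHSV = volumetric feed rate / catalyst volume
= 1896 L/h / 202 L
= 9.386 h^-1

9.386 h^-1


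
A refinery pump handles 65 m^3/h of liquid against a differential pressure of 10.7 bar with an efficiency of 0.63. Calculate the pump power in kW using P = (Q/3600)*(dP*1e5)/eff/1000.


Q = 65 / 3600 = 0.0180556 m^3/s
P = 0.0180556 * (10.7 * 1e5) / 0.63 / 1000 = 30.67

30.67 kW


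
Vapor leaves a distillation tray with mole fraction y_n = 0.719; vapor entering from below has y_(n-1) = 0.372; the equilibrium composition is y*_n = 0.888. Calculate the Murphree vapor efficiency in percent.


Murphree vapor efficiency: EMV = (y_n - y_(n-1)) / (y*_n - y_(n-1)) * 100
EMV = (0.719 - 0.372) / (0.888 - 0.372) * 100 = 0.347 / 0.516 * 100 = 67.25

67.25 %


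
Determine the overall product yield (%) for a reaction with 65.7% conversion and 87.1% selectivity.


Overall yield = conversion (%) * selectivity (%) / 100
Conversion = 65.7%, Selectivity = 87.1%
Y = 65.7 * 87.1 / 100
= 57.2247 %

57.2247 %


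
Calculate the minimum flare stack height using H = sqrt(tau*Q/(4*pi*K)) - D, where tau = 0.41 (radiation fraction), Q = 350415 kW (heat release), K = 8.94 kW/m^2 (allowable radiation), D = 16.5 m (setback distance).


tau*Q/(4*pi*K) = 0.41 * 350415 / (4 * pi * 8.94) = 1278.85
sqrt(1278.85) = 35.761
H = 35.761 - 16.5 = 19.26

19.26 m


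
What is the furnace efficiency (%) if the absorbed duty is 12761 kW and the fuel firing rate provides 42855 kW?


Furnace efficiency = Q_absorbed / Q_fuel * 100
= 12761 / 42855 * 100 = 29.78

29.78 %


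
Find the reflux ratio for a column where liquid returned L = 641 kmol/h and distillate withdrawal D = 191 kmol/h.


Reflux ratio definition: R = L / D (liquid returned / distillate withdrawn)
L = 641 kmol/h, D = 191 kmol/h
R = 641 / 191 = 3.356

3.356


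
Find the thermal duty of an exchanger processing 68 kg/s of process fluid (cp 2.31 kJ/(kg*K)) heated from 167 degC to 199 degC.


Q = m_dot * cp * delta_T
delta_T = 199 - 167 = 32 K
Q = 68 * 2.31 * 32
= 157.08 * 32
= 5026.56 kW

5026.56 kW


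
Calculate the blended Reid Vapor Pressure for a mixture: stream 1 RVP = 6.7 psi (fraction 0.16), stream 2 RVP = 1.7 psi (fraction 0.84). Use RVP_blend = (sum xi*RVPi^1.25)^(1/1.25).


Chevron index: RVP_blend = (sum xi*RVPi^1.25)^(1/1.25)
RVP^1.25 terms: 0.16 * 6.7^1.25 + 0.84 * 1.7^1.25 = 3.35527
RVP_blend = 3.35527^(1/1.25) = 2.634

2.634 psi


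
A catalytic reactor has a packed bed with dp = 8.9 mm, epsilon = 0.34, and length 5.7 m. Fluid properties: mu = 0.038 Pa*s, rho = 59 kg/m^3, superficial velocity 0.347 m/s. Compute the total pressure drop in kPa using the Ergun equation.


dp = 8.9 mm = 0.0089 m
Viscous term = 150*0.038*0.347*(1-0.34)^2 / (0.0089^2*0.34^3) = 276742
Inertial term = 1.75*59*0.347^2*(1-0.34) / (0.0089*0.34^3) = 23456.7
dP/L = 276742 + 23456.7 = 300199 Pa/m
dP = 300199 * 5.7 / 1000 = 1711 kPa

1711 kPa


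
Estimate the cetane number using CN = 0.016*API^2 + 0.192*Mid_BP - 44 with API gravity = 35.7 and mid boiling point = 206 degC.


CN = 0.016 * 35.7^2 + 0.192 * 206 - 44
CN = 20.39184 + 39.552 - 44 = 15.94384

15.94384


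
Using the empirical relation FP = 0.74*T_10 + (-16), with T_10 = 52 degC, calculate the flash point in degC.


FP = 0.74 * 52 + (-16) = 22.48

22.48 degC


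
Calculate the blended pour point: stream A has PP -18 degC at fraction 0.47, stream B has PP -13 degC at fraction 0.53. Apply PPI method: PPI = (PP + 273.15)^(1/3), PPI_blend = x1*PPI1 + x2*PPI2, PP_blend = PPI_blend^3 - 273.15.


PPI_1 = (-18 + 273.15)^(1/3) = 6.342569
PPI_2 = (-13 + 273.15)^(1/3) = 6.383731
PPI_blend = 0.47 * 6.342569 + 0.53 * 6.383731 = 6.364385
PP_blend = 6.364385^3 - 273.15 = 257.7919 - 273.15 = -15.36

-15.36 degC


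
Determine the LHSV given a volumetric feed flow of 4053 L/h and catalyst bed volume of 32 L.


LHSV = volumetric feed rate / catalyst volume
= 4053 L/h / 32 L
= 126.7 h^-1

126.7 h^-1


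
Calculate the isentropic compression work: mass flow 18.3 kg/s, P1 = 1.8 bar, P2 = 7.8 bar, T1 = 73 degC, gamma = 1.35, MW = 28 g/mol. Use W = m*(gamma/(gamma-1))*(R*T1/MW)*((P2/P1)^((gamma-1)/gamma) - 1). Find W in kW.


Isentropic work: W = m*(gamma/(gamma-1))*(R*T1/MW)*((P2/P1)^((gamma-1)/gamma) - 1)
T1 = 73 + 273.15 = 346.15 K
Pressure ratio = 7.8 / 1.8 = 4.33333
Exponent = (1.35 - 1)/1.35 = 0.259259
(P2/P1)^exp - 1 = 4.33333^0.259259 - 1 = 0.46252
W = 18.3 * 1.35 / 0.35 * 8.314 * 346.15 / 28 * 0.46252 = 3356

3356 kW


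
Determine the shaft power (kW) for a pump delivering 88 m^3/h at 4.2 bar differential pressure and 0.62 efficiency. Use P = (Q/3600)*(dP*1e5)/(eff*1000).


Q = 88 / 3600 = 0.0244444 m^3/s
P = 0.0244444 * (4.2 * 1e5) / 0.62 / 1000 = 16.56

16.56 kW


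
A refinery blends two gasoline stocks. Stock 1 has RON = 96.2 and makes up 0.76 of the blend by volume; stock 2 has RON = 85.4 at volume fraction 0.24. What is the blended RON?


Linear blending: RON_blend = sum(vi * RONi)
Contribution 1: 0.76 * 96.2 = 73.112
Contribution 2: 0.24 * 85.4 = 20.496
RON_blend = 73.112 + 20.496 = 93.608

93.608


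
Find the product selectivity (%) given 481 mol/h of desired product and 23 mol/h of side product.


Selectivity = desired / (desired + undesired) * 100
Total products = 481 + 23 = 504 mol/h
S = 481 / 504 * 100
= 0.9544 * 100
= 95.44 %

95.44 %


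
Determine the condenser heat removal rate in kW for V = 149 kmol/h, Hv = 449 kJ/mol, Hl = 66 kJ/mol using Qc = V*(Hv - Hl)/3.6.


Qc = 149 * (449 - 66) / 3.6 = 149 * 383 / 3.6 = 15850

15850 kW


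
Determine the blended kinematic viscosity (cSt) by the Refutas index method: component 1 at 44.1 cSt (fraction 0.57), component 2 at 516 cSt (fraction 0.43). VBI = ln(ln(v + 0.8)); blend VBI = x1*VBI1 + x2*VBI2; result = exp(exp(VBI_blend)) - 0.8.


Refutas method: VBN_i = 14.534*ln(ln(visc_i + 0.8)) + 10.975, blended linearly by mass fraction; since VBN is linear in VBI_i = ln(ln(visc_i + 0.8)) and the fractions sum to 1, blend VBI directly: visc = exp(exp(VBI_blend)) - 0.8
VBI_1 = ln(ln(44.1 + 0.8)) = 1.33617
VBI_2 = ln(ln(516 + 0.8)) = 1.83221
VBI_blend = 0.57 * 1.33617 + 0.43 * 1.83221 = 1.54947
visc_blend = exp(exp(1.54947)) - 0.8 = 110.1

110.1 cSt


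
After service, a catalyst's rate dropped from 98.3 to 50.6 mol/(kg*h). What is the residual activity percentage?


Activity (%) = (rate_used / rate_fresh) * 100
rate_used = 50.6, rate_fresh = 98.3
= (50.6 / 98.3) * 100
= 0.5148 * 100 = 51.48

51.48 %


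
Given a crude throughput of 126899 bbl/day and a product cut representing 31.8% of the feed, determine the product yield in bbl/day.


Crude throughput = 126899 bbl/day
Fraction yield = 31.8%
yield = throughput * fraction / 100
yield = 126899 * 31.8 / 100 = 40353.882

40353.882 bbl/day


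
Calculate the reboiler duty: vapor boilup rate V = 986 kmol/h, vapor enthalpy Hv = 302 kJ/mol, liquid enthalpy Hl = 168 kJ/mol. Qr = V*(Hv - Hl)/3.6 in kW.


Qr = 986 * (302 - 168) / 3.6 = 986 * 134 / 3.6 = 36700

36700 kW


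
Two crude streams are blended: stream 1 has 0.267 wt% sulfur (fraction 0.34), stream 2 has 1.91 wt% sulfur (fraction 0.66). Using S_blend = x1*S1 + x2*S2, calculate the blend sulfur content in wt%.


Linear sulfur blending: S_blend = x1*S1 + x2*S2
Contribution 1: 0.34 * 0.267 = 0.09078 wt%
Contribution 2: 0.66 * 1.91 = 1.2606 wt%
S_blend = 0.09078 + 1.2606 = 1.35138

1.35138 wt%


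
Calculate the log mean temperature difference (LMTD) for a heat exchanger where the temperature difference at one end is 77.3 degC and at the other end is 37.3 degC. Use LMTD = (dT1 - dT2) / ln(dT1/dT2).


LMTD = (dT1 - dT2) / ln(dT1/dT2)
= (77.3 - 37.3) / ln(77.3 / 37.3) = 40 / 0.728701 = 54.89

54.89 degC


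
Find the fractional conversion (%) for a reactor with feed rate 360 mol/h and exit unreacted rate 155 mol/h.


X = (F_in - F_out) / F_in * 100
Moles reacted = 360 - 155 = 205
X = 205 / 360 * 100
= 0.5694 * 100
= 56.94 %

56.94 %


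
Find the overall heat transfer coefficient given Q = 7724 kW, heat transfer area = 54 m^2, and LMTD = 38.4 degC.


From Q = U*A*LMTD, U = Q / (A * LMTD)
U = 7724 / (54 * 38.4) = 7724 / 2073.6 = 3.725

3.725 kW/(m^2*K)


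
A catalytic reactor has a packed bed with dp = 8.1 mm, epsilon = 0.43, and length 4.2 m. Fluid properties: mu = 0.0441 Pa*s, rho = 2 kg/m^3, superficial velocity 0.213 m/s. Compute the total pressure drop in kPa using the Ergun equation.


dp = 8.1 mm = 0.0081 m
Viscous term = 150*0.0441*0.213*(1-0.43)^2 / (0.0081^2*0.43^3) = 87757.4
Inertial term = 1.75*2*0.213^2*(1-0.43) / (0.0081*0.43^3) = 140.544
dP/L = 87757.4 + 140.544 = 87897.9 Pa/m
dP = 87897.9 * 4.2 / 1000 = 369.2 kPa

369.2 kPa


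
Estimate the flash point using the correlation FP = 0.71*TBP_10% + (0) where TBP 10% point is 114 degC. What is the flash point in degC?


FP = 0.71 * 114 + (0) = 80.94

80.94 degC


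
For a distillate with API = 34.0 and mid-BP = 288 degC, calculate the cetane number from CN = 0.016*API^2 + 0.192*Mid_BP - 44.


CN = 0.016 * 34.0^2 + 0.192 * 288 - 44
CN = 18.496 + 55.296 - 44 = 29.792

29.792


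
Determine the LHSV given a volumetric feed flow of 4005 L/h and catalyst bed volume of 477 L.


LHSV = volumetric feed rate / catalyst volume
= 4005 L/h / 477 L
= 8.396 h^-1

8.396 h^-1


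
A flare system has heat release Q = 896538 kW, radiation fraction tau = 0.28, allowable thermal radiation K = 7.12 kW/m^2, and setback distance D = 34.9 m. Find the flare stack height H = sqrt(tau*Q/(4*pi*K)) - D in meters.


tau*Q/(4*pi*K) = 0.28 * 896538 / (4 * pi * 7.12) = 2805.67
sqrt(2805.67) = 52.9686
H = 52.9686 - 34.9 = 18.07

18.07 m


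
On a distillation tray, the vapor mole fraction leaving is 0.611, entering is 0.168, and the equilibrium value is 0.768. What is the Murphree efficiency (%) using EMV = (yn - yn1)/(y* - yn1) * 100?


Murphree vapor efficiency: EMV = (y_n - y_(n-1)) / (y*_n - y_(n-1)) * 100
EMV = (0.611 - 0.168) / (0.768 - 0.168) * 100 = 0.443 / 0.6 * 100 = 73.83

73.83 %


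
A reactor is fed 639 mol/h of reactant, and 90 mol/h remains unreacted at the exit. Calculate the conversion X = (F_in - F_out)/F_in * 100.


X = (F_in - F_out) / F_in * 100
Moles reacted = 639 - 90 = 549
X = 549 / 639 * 100
= 0.8592 * 100
= 85.92 %

85.92 %


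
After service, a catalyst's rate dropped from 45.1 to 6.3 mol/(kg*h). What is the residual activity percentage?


Activity (%) = (rate_used / rate_fresh) * 100
rate_used = 6.3, rate_fresh = 45.1
= (6.3 / 45.1) * 100
= 0.1397 * 100 = 13.97

13.97 %


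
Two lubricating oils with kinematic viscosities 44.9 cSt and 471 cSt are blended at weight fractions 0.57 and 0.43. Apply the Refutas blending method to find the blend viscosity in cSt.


Refutas method: VBN_i = 14.534*ln(ln(visc_i + 0.8)) + 10.975, blended linearly by mass fraction; since VBN is linear in VBI_i = ln(ln(visc_i + 0.8)) and the fractions sum to 1, blend VBI directly: visc = exp(exp(VBI_blend)) - 0.8
VBI_1 = ln(ln(44.9 + 0.8)) = 1.3408
VBI_2 = ln(ln(471 + 0.8)) = 1.81752
VBI_blend = 0.57 * 1.3408 + 0.43 * 1.81752 = 1.54579
visc_blend = exp(exp(1.54579)) - 0.8 = 108.2

108.2 cSt


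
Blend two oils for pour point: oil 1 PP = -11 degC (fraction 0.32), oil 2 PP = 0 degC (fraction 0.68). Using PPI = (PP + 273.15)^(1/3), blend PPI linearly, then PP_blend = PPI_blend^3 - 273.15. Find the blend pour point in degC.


PPI_1 = (-11 + 273.15)^(1/3) = 6.400049
PPI_2 = (0 + 273.15)^(1/3) = 6.488342
PPI_blend = 0.32 * 6.400049 + 0.68 * 6.488342 = 6.460088
PP_blend = 6.460088^3 - 273.15 = 269.5972 - 273.15 = -3.55

-3.55 degC


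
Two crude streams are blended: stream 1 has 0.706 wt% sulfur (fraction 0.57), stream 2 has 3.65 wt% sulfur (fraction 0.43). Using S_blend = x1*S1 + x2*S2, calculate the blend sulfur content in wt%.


Linear sulfur blending: S_blend = x1*S1 + x2*S2
Contribution 1: 0.57 * 0.706 = 0.40242 wt%
Contribution 2: 0.43 * 3.65 = 1.5695 wt%
S_blend = 0.40242 + 1.5695 = 1.97192

1.97192 wt%


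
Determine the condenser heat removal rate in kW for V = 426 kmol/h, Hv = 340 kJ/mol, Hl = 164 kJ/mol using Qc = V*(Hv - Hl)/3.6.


Qc = 426 * (340 - 164) / 3.6 = 426 * 176 / 3.6 = 20830

20830 kW


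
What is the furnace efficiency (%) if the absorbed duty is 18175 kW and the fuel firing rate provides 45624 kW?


Furnace efficiency = Q_absorbed / Q_fuel * 100
= 18175 / 45624 * 100 = 39.84

39.84 %


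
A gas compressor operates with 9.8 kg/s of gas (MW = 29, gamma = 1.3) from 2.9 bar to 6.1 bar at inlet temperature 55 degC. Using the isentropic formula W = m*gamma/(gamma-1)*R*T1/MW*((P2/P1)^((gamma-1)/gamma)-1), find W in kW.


Isentropic work: W = m*(gamma/(gamma-1))*(R*T1/MW)*((P2/P1)^((gamma-1)/gamma) - 1)
T1 = 55 + 273.15 = 328.15 K
Pressure ratio = 6.1 / 2.9 = 2.10345
Exponent = (1.3 - 1)/1.3 = 0.230769
(P2/P1)^exp - 1 = 2.10345^0.230769 - 1 = 0.187197
W = 9.8 * 1.3 / 0.3 * 8.314 * 328.15 / 29 * 0.187197 = 747.9

747.9 kW
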